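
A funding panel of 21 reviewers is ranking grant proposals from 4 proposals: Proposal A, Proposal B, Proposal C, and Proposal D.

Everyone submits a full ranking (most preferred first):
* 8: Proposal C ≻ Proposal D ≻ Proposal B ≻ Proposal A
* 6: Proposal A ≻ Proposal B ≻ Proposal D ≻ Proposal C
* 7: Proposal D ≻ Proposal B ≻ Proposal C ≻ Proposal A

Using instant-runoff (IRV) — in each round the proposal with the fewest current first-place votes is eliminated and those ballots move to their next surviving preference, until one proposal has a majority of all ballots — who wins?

Round 1: Proposal A 6, Proposal B 0, Proposal C 8, Proposal D 7. Proposal B eliminated.
Round 2: Proposal A 6, Proposal C 8, Proposal D 7. Proposal A eliminated.
Round 3: Proposal C 8, Proposal D 13. Proposal D has a majority (≥11).

Proposal D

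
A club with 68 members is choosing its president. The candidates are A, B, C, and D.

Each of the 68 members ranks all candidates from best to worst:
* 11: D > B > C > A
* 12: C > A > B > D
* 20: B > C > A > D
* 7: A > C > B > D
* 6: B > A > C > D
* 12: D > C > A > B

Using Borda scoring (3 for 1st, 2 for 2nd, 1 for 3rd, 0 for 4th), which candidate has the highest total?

A: 11×0 + 12×2 + 20×1 + 7×3 + 6×2 + 12×1 = 89
B: 11×2 + 12×1 + 20×3 + 7×1 + 6×3 + 12×0 = 119
C: 11×1 + 12×3 + 20×2 + 7×2 + 6×1 + 12×2 = 131
D: 11×3 + 12×0 + 20×0 + 7×0 + 6×0 + 12×3 = 69

C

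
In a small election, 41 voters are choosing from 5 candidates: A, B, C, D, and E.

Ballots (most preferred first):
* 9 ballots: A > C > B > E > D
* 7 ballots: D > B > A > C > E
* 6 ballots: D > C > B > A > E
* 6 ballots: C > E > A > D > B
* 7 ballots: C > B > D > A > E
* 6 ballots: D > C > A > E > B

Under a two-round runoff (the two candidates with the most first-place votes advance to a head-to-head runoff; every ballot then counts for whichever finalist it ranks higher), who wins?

Round 1 first-place votes: A 9, B 0, C 13, D 19, E 0. D and C advance.
Runoff: D is ranked above C on 19 ballots, C above D on 22.

C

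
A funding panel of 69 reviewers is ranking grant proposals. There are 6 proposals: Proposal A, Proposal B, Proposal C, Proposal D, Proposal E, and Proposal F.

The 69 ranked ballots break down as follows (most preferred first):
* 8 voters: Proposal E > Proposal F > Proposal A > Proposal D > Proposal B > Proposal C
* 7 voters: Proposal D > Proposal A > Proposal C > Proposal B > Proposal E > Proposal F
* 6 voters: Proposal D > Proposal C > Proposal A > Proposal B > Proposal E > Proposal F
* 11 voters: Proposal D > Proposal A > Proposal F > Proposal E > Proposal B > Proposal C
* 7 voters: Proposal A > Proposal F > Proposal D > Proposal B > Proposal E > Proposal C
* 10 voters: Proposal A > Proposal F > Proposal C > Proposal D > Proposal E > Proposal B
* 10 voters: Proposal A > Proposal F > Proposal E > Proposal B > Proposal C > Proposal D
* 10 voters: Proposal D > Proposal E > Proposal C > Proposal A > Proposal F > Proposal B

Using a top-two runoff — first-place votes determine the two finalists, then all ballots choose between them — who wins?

Round 1 first-place votes: Proposal A 27, Proposal B 0, Proposal C 0, Proposal D 34, Proposal E 8, Proposal F 0. Proposal D and Proposal A advance.
Runoff: Proposal D is ranked above Proposal A on 34 ballots, Proposal A above Proposal D on 35.

Proposal A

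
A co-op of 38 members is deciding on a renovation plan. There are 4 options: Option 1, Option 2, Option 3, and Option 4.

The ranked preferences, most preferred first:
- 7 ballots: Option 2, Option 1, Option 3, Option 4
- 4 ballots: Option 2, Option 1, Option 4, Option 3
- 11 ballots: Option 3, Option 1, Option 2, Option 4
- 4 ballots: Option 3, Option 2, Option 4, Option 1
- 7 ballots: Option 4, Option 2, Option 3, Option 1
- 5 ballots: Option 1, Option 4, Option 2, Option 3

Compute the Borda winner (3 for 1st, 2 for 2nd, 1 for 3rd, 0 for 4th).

Option 1: 7×2 + 4×2 + 11×2 + 4×0 + 7×0 + 5×3 = 59
Option 2: 7×3 + 4×3 + 11×1 + 4×2 + 7×2 + 5×1 = 71
Option 3: 7×1 + 4×0 + 11×3 + 4×3 + 7×1 + 5×0 = 59
Option 4: 7×0 + 4×1 + 11×0 + 4×1 + 7×3 + 5×2 = 39

Option 2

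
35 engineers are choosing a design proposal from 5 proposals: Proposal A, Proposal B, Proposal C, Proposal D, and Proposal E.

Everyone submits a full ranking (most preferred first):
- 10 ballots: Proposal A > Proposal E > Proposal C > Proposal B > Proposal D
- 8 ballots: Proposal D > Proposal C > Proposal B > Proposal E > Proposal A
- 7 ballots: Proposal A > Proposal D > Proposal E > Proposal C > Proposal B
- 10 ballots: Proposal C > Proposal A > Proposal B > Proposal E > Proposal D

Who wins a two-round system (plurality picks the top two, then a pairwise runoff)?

Proposal C

Round 1 first-place votes: Proposal A 17, Proposal B 0, Proposal C 10, Proposal D 8, Proposal E 0. Proposal A and Proposal C advance.
Runoff: Proposal A is ranked above Proposal C on 17 ballots, Proposal C above Proposal A on 18.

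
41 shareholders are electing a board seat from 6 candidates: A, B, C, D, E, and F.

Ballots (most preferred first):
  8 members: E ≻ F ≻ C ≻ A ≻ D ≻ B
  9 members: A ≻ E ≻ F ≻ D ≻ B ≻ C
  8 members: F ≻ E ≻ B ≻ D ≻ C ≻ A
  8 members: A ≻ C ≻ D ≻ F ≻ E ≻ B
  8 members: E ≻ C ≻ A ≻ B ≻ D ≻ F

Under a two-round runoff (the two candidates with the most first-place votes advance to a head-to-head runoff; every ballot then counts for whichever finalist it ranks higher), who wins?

Round 1 first-place votes: A 17, B 0, C 0, D 0, E 16, F 8. A and E advance.
Runoff: A is ranked above E on 17 ballots, E above A on 24.

E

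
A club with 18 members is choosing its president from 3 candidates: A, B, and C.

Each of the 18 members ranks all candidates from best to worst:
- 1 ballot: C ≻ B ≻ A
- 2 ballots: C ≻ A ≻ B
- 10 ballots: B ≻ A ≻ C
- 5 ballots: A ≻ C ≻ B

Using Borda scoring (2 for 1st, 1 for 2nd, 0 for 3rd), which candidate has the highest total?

A: 1×0 + 2×1 + 10×1 + 5×2 = 22
B: 1×1 + 2×0 + 10×2 + 5×0 = 21
C: 1×2 + 2×2 + 10×0 + 5×1 = 11

A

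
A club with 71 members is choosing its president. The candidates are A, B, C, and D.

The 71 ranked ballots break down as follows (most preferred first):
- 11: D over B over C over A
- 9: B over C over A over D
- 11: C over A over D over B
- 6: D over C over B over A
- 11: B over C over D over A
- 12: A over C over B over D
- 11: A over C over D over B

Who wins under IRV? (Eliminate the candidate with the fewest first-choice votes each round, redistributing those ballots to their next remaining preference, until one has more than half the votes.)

B

Round 1: A 23, B 20, C 11, D 17. C eliminated.
Round 2: A 34, B 20, D 17. D eliminated.
Round 3: A 34, B 37. B has a majority (≥36).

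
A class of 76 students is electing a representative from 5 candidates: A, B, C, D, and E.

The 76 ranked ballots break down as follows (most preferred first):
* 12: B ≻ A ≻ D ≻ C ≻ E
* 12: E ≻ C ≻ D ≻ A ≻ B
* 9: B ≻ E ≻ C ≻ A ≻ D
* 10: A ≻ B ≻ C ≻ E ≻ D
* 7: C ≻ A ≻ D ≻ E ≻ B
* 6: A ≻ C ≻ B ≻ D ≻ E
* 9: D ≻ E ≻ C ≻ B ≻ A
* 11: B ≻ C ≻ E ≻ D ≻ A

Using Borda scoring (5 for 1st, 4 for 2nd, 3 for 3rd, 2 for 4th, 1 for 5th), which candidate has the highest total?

C

A: 12×4 + 12×2 + 9×2 + 10×5 + 7×4 + 6×5 + 9×1 + 11×1 = 218
B: 12×5 + 12×1 + 9×5 + 10×4 + 7×1 + 6×3 + 9×2 + 11×5 = 255
C: 12×2 + 12×4 + 9×3 + 10×3 + 7×5 + 6×4 + 9×3 + 11×4 = 259
D: 12×3 + 12×3 + 9×1 + 10×1 + 7×3 + 6×2 + 9×5 + 11×2 = 191
E: 12×1 + 12×5 + 9×4 + 10×2 + 7×2 + 6×1 + 9×4 + 11×3 = 217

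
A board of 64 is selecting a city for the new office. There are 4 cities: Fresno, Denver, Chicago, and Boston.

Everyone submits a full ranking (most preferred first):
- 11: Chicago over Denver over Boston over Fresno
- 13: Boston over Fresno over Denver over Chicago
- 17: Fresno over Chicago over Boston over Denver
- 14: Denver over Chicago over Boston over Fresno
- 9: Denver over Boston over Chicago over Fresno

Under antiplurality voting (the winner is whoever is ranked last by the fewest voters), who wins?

Last-place votes: Fresno 34, Denver 17, Chicago 13, Boston 0.

Boston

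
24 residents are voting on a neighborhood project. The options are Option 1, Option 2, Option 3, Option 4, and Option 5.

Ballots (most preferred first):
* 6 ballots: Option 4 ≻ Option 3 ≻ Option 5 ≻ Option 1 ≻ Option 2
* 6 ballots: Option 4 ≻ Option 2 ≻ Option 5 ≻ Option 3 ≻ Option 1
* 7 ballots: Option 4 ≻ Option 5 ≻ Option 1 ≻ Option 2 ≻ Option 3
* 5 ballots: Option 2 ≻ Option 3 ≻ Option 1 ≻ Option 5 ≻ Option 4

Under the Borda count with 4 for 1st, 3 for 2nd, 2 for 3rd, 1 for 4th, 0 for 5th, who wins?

Option 1: 6×1 + 6×0 + 7×2 + 5×2 = 30
Option 2: 6×0 + 6×3 + 7×1 + 5×4 = 45
Option 3: 6×3 + 6×1 + 7×0 + 5×3 = 39
Option 4: 6×4 + 6×4 + 7×4 + 5×0 = 76
Option 5: 6×2 + 6×2 + 7×3 + 5×1 = 50

Option 4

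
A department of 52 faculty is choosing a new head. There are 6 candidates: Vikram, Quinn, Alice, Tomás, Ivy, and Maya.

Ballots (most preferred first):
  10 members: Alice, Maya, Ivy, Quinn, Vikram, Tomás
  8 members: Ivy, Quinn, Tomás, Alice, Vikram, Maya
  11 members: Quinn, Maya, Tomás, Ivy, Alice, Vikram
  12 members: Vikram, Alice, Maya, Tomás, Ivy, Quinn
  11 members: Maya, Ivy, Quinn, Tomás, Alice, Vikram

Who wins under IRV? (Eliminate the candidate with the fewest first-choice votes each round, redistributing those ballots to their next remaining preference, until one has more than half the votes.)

Maya

Round 1: Vikram 12, Quinn 11, Alice 10, Tomás 0, Ivy 8, Maya 11. Tomás eliminated.
Round 2: Vikram 12, Quinn 11, Alice 10, Ivy 8, Maya 11. Ivy eliminated.
Round 3: Vikram 12, Quinn 19, Alice 10, Maya 11. Alice eliminated.
Round 4: Vikram 12, Quinn 19, Maya 21. Vikram eliminated.
Round 5: Quinn 19, Maya 33. Maya has a majority (≥27).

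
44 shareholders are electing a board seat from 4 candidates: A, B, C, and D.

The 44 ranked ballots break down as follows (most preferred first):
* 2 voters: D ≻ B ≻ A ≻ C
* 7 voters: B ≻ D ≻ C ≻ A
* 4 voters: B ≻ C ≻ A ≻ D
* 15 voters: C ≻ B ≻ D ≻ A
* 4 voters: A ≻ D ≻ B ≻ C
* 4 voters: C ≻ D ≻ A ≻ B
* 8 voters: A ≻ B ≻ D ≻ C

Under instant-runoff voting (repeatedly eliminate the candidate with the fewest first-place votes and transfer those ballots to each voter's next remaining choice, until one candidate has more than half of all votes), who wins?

Round 1: A 12, B 11, C 19, D 2. D eliminated.
Round 2: A 12, B 13, C 19. A eliminated.
Round 3: B 25, C 19. B has a majority (≥23).

B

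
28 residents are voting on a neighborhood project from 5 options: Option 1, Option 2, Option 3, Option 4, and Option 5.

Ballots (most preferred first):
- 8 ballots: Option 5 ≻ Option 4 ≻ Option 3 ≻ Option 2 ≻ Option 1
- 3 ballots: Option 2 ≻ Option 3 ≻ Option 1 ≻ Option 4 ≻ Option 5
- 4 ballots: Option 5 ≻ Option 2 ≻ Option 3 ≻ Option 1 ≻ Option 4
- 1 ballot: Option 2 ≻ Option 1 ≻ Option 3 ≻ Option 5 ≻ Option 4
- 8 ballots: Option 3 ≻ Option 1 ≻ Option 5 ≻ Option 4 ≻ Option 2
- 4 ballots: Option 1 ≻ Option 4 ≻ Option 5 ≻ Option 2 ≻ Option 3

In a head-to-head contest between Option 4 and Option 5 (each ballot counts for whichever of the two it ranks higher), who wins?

Option 4 is ranked above Option 5 on 7 ballots; Option 5 above Option 4 on 21.

Option 5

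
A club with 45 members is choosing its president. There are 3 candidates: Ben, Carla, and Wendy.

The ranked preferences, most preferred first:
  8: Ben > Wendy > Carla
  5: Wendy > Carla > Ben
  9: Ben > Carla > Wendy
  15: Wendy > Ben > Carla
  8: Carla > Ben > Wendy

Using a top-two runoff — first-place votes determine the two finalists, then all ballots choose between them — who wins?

Ben

Round 1 first-place votes: Ben 17, Carla 8, Wendy 20. Wendy and Ben advance.
Runoff: Wendy is ranked above Ben on 20 ballots, Ben above Wendy on 25.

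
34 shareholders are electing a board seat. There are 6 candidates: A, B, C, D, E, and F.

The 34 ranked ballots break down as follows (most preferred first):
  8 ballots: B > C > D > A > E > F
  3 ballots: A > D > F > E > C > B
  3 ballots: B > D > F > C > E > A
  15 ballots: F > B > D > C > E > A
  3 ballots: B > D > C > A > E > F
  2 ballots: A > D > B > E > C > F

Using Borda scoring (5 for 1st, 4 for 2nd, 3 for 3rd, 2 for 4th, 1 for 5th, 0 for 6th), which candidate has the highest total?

A: 8×2 + 3×5 + 3×0 + 15×0 + 3×2 + 2×5 = 47
B: 8×5 + 3×0 + 3×5 + 15×4 + 3×5 + 2×3 = 136
C: 8×4 + 3×1 + 3×2 + 15×2 + 3×3 + 2×1 = 82
D: 8×3 + 3×4 + 3×4 + 15×3 + 3×4 + 2×4 = 113
E: 8×1 + 3×2 + 3×1 + 15×1 + 3×1 + 2×2 = 39
F: 8×0 + 3×3 + 3×3 + 15×5 + 3×0 + 2×0 = 93

B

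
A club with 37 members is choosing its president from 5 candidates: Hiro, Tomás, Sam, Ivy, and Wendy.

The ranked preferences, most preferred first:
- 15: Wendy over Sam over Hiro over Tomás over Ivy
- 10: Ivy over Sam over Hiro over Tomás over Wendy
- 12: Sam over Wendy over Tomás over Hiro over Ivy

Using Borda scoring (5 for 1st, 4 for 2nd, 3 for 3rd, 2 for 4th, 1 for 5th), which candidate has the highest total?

Hiro: 15×3 + 10×3 + 12×2 = 99
Tomás: 15×2 + 10×2 + 12×3 = 86
Sam: 15×4 + 10×4 + 12×5 = 160
Ivy: 15×1 + 10×5 + 12×1 = 77
Wendy: 15×5 + 10×1 + 12×4 = 133

Sam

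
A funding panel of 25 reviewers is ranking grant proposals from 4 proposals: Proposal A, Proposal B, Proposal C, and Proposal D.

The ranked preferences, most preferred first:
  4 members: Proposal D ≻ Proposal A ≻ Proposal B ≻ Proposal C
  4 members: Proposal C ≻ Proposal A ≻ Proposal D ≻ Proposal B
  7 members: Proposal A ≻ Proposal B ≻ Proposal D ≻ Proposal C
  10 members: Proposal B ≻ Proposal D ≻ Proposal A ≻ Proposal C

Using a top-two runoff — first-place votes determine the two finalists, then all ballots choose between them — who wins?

Round 1 first-place votes: Proposal A 7, Proposal B 10, Proposal C 4, Proposal D 4. Proposal B and Proposal A advance.
Runoff: Proposal B is ranked above Proposal A on 10 ballots, Proposal A above Proposal B on 15.

Proposal A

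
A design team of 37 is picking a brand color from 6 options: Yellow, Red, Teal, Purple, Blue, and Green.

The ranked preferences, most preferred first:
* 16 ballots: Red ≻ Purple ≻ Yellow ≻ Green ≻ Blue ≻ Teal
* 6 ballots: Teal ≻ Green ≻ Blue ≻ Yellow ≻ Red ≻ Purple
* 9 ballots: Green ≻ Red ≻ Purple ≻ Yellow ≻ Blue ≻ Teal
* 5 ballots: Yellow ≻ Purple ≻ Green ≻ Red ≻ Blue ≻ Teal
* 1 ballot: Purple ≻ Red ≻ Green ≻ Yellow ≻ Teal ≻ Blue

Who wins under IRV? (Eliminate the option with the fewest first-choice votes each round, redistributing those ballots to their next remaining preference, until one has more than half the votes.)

Green

Round 1: Yellow 5, Red 16, Teal 6, Purple 1, Blue 0, Green 9. Blue eliminated.
Round 2: Yellow 5, Red 16, Teal 6, Purple 1, Green 9. Purple eliminated.
Round 3: Yellow 5, Red 17, Teal 6, Green 9. Yellow eliminated.
Round 4: Red 17, Teal 6, Green 14. Teal eliminated.
Round 5: Red 17, Green 20. Green has a majority (≥19).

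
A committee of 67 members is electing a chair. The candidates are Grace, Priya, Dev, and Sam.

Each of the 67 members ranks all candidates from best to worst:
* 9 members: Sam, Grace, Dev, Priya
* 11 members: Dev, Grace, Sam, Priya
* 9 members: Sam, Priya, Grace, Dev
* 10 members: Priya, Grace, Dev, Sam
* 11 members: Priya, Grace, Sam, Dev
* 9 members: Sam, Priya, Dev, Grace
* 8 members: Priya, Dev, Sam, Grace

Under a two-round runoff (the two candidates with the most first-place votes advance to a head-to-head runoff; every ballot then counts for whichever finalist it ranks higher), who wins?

Sam

Round 1 first-place votes: Grace 0, Priya 29, Dev 11, Sam 27. Priya and Sam advance.
Runoff: Priya is ranked above Sam on 29 ballots, Sam above Priya on 38.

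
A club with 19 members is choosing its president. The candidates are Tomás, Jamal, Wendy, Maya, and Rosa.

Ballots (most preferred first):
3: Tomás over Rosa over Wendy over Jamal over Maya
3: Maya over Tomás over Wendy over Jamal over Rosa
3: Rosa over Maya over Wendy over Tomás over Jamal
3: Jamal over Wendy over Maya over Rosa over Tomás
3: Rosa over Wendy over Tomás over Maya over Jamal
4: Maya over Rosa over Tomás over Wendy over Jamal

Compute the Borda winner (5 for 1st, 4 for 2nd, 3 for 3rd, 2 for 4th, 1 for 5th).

Tomás: 3×5 + 3×4 + 3×2 + 3×1 + 3×3 + 4×3 = 57
Jamal: 3×2 + 3×2 + 3×1 + 3×5 + 3×1 + 4×1 = 37
Wendy: 3×3 + 3×3 + 3×3 + 3×4 + 3×4 + 4×2 = 59
Maya: 3×1 + 3×5 + 3×4 + 3×3 + 3×2 + 4×5 = 65
Rosa: 3×4 + 3×1 + 3×5 + 3×2 + 3×5 + 4×4 = 67

Rosa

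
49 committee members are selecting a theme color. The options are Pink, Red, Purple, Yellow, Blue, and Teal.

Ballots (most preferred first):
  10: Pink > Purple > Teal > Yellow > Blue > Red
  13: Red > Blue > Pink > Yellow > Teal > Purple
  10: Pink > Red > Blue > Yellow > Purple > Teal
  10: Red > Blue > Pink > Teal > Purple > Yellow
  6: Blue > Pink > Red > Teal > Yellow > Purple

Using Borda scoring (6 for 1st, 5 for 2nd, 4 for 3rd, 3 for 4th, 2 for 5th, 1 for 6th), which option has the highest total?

Pink: 10×6 + 13×4 + 10×6 + 10×4 + 6×5 = 242
Red: 10×1 + 13×6 + 10×5 + 10×6 + 6×4 = 222
Purple: 10×5 + 13×1 + 10×2 + 10×2 + 6×1 = 109
Yellow: 10×3 + 13×3 + 10×3 + 10×1 + 6×2 = 121
Blue: 10×2 + 13×5 + 10×4 + 10×5 + 6×6 = 211
Teal: 10×4 + 13×2 + 10×1 + 10×3 + 6×3 = 124

Pink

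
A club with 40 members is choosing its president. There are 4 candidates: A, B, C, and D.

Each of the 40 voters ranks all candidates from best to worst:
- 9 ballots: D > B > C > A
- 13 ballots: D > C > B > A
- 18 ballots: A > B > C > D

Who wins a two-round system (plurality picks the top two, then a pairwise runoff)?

Round 1 first-place votes: A 18, B 0, C 0, D 22. D and A advance.
Runoff: D is ranked above A on 22 ballots, A above D on 18.

D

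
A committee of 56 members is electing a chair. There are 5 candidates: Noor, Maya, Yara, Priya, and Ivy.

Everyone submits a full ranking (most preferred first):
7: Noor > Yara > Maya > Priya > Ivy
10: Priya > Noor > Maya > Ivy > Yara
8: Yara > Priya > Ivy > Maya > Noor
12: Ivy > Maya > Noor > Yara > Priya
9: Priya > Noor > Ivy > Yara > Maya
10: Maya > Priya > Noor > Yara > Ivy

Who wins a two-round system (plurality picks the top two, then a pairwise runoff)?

Priya

Round 1 first-place votes: Noor 7, Maya 10, Yara 8, Priya 19, Ivy 12. Priya and Ivy advance.
Runoff: Priya is ranked above Ivy on 44 ballots, Ivy above Priya on 12.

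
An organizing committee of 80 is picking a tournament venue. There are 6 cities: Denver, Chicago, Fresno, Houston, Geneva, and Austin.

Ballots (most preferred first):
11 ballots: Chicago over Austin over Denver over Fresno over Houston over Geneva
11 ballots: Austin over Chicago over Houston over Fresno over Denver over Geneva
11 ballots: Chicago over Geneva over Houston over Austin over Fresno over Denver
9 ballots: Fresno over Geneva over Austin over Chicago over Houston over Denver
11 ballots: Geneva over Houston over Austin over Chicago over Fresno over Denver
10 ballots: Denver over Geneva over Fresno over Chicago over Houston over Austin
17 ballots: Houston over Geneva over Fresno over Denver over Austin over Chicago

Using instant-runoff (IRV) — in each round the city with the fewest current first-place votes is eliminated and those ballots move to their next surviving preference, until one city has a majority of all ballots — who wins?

Round 1: Denver 10, Chicago 22, Fresno 9, Houston 17, Geneva 11, Austin 11. Fresno eliminated.
Round 2: Denver 10, Chicago 22, Houston 17, Geneva 20, Austin 11. Denver eliminated.
Round 3: Chicago 22, Houston 17, Geneva 30, Austin 11. Austin eliminated.
Round 4: Chicago 33, Houston 17, Geneva 30. Houston eliminated.
Round 5: Chicago 33, Geneva 47. Geneva has a majority (≥41).

Geneva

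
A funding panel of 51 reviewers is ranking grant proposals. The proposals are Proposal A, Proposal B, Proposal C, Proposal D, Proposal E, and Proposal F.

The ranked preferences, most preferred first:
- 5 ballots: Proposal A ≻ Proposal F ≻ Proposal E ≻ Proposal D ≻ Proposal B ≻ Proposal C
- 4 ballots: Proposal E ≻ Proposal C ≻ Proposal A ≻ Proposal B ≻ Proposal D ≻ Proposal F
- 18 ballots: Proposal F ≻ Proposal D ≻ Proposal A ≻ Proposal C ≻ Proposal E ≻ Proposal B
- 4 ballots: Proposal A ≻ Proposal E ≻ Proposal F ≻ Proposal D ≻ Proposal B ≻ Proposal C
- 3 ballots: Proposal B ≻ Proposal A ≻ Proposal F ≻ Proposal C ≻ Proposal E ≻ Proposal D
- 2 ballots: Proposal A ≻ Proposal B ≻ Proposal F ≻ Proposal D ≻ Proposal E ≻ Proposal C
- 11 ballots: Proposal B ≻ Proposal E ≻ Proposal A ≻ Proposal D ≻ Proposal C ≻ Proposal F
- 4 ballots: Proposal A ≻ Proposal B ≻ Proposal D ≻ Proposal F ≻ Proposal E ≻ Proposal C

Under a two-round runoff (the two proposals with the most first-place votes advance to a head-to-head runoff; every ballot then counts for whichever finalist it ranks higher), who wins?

Proposal A

Round 1 first-place votes: Proposal A 15, Proposal B 14, Proposal C 0, Proposal D 0, Proposal E 4, Proposal F 18. Proposal F and Proposal A advance.
Runoff: Proposal F is ranked above Proposal A on 18 ballots, Proposal A above Proposal F on 33.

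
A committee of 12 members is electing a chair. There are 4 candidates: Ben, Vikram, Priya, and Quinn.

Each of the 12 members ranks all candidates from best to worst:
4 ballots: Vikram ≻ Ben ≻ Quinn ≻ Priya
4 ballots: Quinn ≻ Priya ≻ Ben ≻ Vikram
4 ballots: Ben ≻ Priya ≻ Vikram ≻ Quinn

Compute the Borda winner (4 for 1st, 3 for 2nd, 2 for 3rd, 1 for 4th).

Ben

Ben: 4×3 + 4×2 + 4×4 = 36
Vikram: 4×4 + 4×1 + 4×2 = 28
Priya: 4×1 + 4×3 + 4×3 = 28
Quinn: 4×2 + 4×4 + 4×1 = 28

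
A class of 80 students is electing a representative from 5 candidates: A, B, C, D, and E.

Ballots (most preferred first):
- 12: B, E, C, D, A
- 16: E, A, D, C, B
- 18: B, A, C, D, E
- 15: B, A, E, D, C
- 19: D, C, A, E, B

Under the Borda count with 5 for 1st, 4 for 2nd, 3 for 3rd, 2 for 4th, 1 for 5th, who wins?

A: 12×1 + 16×4 + 18×4 + 15×4 + 19×3 = 265
B: 12×5 + 16×1 + 18×5 + 15×5 + 19×1 = 260
C: 12×3 + 16×2 + 18×3 + 15×1 + 19×4 = 213
D: 12×2 + 16×3 + 18×2 + 15×2 + 19×5 = 233
E: 12×4 + 16×5 + 18×1 + 15×3 + 19×2 = 229

A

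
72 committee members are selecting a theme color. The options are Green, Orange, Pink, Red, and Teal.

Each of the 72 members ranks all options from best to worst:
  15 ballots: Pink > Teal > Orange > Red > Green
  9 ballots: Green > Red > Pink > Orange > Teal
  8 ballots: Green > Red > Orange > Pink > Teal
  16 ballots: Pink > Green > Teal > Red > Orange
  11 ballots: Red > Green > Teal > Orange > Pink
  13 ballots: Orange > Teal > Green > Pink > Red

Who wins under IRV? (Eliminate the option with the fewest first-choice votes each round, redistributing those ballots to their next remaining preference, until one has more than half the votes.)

Round 1: Green 17, Orange 13, Pink 31, Red 11, Teal 0. Teal eliminated.
Round 2: Green 17, Orange 13, Pink 31, Red 11. Red eliminated.
Round 3: Green 28, Orange 13, Pink 31. Orange eliminated.
Round 4: Green 41, Pink 31. Green has a majority (≥37).

Green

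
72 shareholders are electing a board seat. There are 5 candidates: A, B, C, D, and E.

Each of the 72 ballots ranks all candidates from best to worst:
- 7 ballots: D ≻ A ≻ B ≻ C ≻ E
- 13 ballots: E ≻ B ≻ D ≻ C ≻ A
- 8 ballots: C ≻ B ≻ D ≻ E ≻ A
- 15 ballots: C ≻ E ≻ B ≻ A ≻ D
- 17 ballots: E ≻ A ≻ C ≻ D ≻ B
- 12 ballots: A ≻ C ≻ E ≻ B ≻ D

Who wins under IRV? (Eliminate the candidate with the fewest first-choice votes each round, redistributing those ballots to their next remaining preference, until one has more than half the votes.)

Round 1: A 12, B 0, C 23, D 7, E 30. B eliminated.
Round 2: A 12, C 23, D 7, E 30. D eliminated.
Round 3: A 19, C 23, E 30. A eliminated.
Round 4: C 42, E 30. C has a majority (≥37).

C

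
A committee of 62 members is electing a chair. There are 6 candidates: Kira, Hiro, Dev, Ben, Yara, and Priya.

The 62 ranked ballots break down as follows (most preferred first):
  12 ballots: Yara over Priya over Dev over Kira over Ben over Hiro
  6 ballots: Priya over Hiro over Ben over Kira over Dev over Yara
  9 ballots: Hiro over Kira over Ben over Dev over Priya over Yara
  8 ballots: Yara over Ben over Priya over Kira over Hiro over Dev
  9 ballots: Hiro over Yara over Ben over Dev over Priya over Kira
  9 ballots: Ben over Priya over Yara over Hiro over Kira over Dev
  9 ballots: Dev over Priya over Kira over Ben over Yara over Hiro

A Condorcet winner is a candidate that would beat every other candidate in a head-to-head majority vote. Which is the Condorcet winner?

Ben

Ben vs Kira: 32–30
Ben vs Hiro: 38–24
Ben vs Dev: 41–21
Ben vs Yara: 33–29
Ben vs Priya: 35–27
Ben beats every other candidate.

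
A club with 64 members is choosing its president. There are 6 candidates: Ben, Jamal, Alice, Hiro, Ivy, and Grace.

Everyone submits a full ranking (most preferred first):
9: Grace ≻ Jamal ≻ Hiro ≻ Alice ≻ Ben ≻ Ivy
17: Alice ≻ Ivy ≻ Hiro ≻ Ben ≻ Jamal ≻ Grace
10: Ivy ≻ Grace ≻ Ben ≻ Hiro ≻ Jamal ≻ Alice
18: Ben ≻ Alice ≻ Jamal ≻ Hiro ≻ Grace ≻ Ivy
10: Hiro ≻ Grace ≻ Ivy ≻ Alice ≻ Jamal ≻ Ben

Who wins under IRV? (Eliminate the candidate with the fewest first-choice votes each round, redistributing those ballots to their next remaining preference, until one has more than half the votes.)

Hiro

Round 1: Ben 18, Jamal 0, Alice 17, Hiro 10, Ivy 10, Grace 9. Jamal eliminated.
Round 2: Ben 18, Alice 17, Hiro 10, Ivy 10, Grace 9. Grace eliminated.
Round 3: Ben 18, Alice 17, Hiro 19, Ivy 10. Ivy eliminated.
Round 4: Ben 28, Alice 17, Hiro 19. Alice eliminated.
Round 5: Ben 28, Hiro 36. Hiro has a majority (≥33).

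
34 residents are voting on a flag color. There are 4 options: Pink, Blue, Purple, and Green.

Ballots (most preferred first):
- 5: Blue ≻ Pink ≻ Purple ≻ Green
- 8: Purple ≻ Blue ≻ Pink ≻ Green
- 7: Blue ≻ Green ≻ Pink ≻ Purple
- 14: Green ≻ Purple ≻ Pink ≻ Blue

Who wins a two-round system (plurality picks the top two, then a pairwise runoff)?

Round 1 first-place votes: Pink 0, Blue 12, Purple 8, Green 14. Green and Blue advance.
Runoff: Green is ranked above Blue on 14 ballots, Blue above Green on 20.

Blue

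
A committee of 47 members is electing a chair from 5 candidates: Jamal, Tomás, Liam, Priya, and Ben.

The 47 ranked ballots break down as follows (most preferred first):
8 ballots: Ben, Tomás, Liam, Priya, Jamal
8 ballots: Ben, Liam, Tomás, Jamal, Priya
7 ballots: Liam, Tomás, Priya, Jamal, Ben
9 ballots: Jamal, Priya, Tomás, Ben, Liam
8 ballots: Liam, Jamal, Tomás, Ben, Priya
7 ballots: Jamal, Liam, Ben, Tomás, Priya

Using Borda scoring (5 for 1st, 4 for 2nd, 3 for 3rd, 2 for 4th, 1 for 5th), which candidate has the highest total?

Jamal: 8×1 + 8×2 + 7×2 + 9×5 + 8×4 + 7×5 = 150
Tomás: 8×4 + 8×3 + 7×4 + 9×3 + 8×3 + 7×2 = 149
Liam: 8×3 + 8×4 + 7×5 + 9×1 + 8×5 + 7×4 = 168
Priya: 8×2 + 8×1 + 7×3 + 9×4 + 8×1 + 7×1 = 96
Ben: 8×5 + 8×5 + 7×1 + 9×2 + 8×2 + 7×3 = 142

Liam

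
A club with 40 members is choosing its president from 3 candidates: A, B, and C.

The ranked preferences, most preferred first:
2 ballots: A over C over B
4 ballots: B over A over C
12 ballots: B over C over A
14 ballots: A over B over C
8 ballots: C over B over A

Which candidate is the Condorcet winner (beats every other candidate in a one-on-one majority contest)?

B vs A: 24–16
B vs C: 30–10
B beats every other candidate.

B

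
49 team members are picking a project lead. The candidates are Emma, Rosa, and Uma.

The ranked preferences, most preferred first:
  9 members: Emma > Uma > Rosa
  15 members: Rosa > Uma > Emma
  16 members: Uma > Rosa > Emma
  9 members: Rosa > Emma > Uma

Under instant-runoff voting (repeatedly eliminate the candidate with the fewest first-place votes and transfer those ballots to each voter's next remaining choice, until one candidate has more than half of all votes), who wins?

Uma

Round 1: Emma 9, Rosa 24, Uma 16. Emma eliminated.
Round 2: Rosa 24, Uma 25. Uma has a majority (≥25).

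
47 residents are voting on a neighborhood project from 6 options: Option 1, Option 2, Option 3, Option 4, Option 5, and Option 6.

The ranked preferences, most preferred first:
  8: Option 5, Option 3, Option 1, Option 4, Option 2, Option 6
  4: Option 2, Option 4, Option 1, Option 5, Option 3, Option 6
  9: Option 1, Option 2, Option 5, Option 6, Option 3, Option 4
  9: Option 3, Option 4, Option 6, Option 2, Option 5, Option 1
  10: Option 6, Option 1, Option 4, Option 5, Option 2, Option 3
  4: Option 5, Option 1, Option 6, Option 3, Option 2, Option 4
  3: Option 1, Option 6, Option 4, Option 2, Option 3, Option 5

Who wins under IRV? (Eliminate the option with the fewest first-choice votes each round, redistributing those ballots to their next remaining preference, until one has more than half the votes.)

Round 1: Option 1 12, Option 2 4, Option 3 9, Option 4 0, Option 5 12, Option 6 10. Option 4 eliminated.
Round 2: Option 1 12, Option 2 4, Option 3 9, Option 5 12, Option 6 10. Option 2 eliminated.
Round 3: Option 1 16, Option 3 9, Option 5 12, Option 6 10. Option 3 eliminated.
Round 4: Option 1 16, Option 5 12, Option 6 19. Option 5 eliminated.
Round 5: Option 1 28, Option 6 19. Option 1 has a majority (≥24).

Option 1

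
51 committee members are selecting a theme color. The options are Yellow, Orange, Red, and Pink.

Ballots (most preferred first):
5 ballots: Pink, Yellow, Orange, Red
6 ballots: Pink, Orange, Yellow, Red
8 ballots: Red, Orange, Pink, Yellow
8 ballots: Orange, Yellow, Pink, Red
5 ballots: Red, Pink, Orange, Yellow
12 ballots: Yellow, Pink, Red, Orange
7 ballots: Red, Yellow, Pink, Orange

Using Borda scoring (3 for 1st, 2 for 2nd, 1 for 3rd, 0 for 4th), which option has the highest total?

Yellow: 5×2 + 6×1 + 8×0 + 8×2 + 5×0 + 12×3 + 7×2 = 82
Orange: 5×1 + 6×2 + 8×2 + 8×3 + 5×1 + 12×0 + 7×0 = 62
Red: 5×0 + 6×0 + 8×3 + 8×0 + 5×3 + 12×1 + 7×3 = 72
Pink: 5×3 + 6×3 + 8×1 + 8×1 + 5×2 + 12×2 + 7×1 = 90

Pink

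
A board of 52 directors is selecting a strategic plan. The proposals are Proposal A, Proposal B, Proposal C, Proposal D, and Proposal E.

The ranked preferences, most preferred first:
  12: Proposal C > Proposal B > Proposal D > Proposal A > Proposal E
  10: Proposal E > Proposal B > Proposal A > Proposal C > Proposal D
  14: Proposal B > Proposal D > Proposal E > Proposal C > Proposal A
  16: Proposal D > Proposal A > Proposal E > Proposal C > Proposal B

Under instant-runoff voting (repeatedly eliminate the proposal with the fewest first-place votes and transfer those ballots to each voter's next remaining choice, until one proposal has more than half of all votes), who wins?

Round 1: Proposal A 0, Proposal B 14, Proposal C 12, Proposal D 16, Proposal E 10. Proposal A eliminated.
Round 2: Proposal B 14, Proposal C 12, Proposal D 16, Proposal E 10. Proposal E eliminated.
Round 3: Proposal B 24, Proposal C 12, Proposal D 16. Proposal C eliminated.
Round 4: Proposal B 36, Proposal D 16. Proposal B has a majority (≥27).

Proposal B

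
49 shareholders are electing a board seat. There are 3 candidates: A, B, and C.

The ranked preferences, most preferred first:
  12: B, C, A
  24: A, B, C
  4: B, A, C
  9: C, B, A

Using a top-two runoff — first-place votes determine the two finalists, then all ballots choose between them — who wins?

B

Round 1 first-place votes: A 24, B 16, C 9. A and B advance.
Runoff: A is ranked above B on 24 ballots, B above A on 25.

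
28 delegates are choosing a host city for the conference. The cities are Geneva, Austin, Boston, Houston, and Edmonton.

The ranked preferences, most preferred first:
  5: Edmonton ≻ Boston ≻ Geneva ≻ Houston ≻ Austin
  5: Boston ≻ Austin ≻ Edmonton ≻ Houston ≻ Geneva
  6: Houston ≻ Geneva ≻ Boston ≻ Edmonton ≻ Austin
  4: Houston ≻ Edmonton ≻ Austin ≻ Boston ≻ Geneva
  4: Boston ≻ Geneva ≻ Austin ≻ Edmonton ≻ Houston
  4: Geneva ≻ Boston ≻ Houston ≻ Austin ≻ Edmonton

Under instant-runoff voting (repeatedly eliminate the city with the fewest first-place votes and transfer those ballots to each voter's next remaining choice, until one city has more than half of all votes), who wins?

Boston

Round 1: Geneva 4, Austin 0, Boston 9, Houston 10, Edmonton 5. Austin eliminated.
Round 2: Geneva 4, Boston 9, Houston 10, Edmonton 5. Geneva eliminated.
Round 3: Boston 13, Houston 10, Edmonton 5. Edmonton eliminated.
Round 4: Boston 18, Houston 10. Boston has a majority (≥15).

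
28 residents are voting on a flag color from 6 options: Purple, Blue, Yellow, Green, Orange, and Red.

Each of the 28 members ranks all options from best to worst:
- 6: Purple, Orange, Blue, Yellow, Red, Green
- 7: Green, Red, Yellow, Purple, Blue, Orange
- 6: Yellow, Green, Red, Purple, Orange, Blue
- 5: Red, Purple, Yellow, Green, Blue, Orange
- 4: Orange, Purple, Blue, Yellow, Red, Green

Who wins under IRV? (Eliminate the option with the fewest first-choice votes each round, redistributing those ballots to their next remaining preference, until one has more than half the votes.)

Round 1: Purple 6, Blue 0, Yellow 6, Green 7, Orange 4, Red 5. Blue eliminated.
Round 2: Purple 6, Yellow 6, Green 7, Orange 4, Red 5. Orange eliminated.
Round 3: Purple 10, Yellow 6, Green 7, Red 5. Red eliminated.
Round 4: Purple 15, Yellow 6, Green 7. Purple has a majority (≥15).

Purple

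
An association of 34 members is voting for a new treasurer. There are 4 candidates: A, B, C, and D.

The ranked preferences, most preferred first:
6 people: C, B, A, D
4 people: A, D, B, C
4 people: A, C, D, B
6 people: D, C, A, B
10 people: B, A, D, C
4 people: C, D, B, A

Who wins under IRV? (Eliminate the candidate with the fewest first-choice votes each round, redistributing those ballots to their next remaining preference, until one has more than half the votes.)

C

Round 1: A 8, B 10, C 10, D 6. D eliminated.
Round 2: A 8, B 10, C 16. A eliminated.
Round 3: B 14, C 20. C has a majority (≥18).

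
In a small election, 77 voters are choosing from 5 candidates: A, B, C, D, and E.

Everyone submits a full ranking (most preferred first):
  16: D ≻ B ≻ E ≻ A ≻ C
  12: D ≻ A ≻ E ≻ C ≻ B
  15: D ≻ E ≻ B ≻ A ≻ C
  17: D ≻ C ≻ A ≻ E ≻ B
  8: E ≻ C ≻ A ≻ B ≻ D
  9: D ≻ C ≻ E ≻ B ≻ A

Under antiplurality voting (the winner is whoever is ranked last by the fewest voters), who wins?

E

Last-place votes: A 9, B 29, C 31, D 8, E 0.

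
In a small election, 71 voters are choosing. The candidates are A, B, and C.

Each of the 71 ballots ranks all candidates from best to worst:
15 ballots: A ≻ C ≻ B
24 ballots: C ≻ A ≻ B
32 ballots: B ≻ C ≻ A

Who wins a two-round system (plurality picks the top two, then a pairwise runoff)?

C

Round 1 first-place votes: A 15, B 32, C 24. B and C advance.
Runoff: B is ranked above C on 32 ballots, C above B on 39.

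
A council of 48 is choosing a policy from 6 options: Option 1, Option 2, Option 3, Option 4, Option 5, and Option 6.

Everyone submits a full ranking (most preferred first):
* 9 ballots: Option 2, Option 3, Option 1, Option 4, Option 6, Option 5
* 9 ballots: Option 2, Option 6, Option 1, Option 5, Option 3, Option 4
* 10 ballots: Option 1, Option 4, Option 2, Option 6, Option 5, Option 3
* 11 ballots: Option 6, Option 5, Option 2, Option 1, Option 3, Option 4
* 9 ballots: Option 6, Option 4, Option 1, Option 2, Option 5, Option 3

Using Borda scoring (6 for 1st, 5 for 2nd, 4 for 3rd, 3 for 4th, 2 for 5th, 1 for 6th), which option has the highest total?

Option 2

Option 1: 9×4 + 9×4 + 10×6 + 11×3 + 9×4 = 201
Option 2: 9×6 + 9×6 + 10×4 + 11×4 + 9×3 = 219
Option 3: 9×5 + 9×2 + 10×1 + 11×2 + 9×1 = 104
Option 4: 9×3 + 9×1 + 10×5 + 11×1 + 9×5 = 142
Option 5: 9×1 + 9×3 + 10×2 + 11×5 + 9×2 = 129
Option 6: 9×2 + 9×5 + 10×3 + 11×6 + 9×6 = 213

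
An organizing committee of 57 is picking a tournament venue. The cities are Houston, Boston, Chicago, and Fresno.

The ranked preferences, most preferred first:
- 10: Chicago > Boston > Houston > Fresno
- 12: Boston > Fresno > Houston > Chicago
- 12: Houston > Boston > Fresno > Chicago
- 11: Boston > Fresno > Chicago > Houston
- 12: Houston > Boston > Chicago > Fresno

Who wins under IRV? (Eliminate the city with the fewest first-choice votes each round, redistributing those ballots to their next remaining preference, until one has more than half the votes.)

Boston

Round 1: Houston 24, Boston 23, Chicago 10, Fresno 0. Fresno eliminated.
Round 2: Houston 24, Boston 23, Chicago 10. Chicago eliminated.
Round 3: Houston 24, Boston 33. Boston has a majority (≥29).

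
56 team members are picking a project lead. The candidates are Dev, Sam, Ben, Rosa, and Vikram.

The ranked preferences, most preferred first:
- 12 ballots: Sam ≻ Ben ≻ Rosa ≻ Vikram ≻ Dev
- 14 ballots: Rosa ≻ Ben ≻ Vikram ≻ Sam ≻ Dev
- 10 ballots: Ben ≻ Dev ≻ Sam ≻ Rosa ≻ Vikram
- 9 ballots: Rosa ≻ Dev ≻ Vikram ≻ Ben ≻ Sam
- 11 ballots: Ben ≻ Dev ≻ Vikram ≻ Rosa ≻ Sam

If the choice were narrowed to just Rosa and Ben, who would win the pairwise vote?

Rosa is ranked above Ben on 23 ballots; Ben above Rosa on 33.

Ben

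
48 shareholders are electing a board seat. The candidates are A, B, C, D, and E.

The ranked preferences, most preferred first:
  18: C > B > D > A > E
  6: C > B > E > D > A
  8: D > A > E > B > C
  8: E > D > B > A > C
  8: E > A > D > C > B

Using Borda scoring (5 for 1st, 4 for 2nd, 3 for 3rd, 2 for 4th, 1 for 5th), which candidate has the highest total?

D

A: 18×2 + 6×1 + 8×4 + 8×2 + 8×4 = 122
B: 18×4 + 6×4 + 8×2 + 8×3 + 8×1 = 144
C: 18×5 + 6×5 + 8×1 + 8×1 + 8×2 = 152
D: 18×3 + 6×2 + 8×5 + 8×4 + 8×3 = 162
E: 18×1 + 6×3 + 8×3 + 8×5 + 8×5 = 140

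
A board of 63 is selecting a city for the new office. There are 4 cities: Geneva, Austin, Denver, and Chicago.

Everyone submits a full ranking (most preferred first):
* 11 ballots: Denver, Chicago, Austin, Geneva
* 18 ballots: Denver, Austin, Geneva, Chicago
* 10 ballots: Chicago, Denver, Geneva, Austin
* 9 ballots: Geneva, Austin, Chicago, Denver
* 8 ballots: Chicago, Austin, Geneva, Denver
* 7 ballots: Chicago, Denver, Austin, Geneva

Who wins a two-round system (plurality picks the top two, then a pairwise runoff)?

Round 1 first-place votes: Geneva 9, Austin 0, Denver 29, Chicago 25. Denver and Chicago advance.
Runoff: Denver is ranked above Chicago on 29 ballots, Chicago above Denver on 34.

Chicago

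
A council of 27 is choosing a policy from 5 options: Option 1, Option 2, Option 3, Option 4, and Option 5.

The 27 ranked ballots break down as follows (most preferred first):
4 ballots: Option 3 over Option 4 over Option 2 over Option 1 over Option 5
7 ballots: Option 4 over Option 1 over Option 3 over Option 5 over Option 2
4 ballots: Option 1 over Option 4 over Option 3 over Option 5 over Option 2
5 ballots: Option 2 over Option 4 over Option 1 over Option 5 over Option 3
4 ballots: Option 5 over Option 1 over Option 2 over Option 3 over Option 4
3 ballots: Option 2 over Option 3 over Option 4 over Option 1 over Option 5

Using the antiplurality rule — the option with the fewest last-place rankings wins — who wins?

Last-place votes: Option 1 0, Option 2 11, Option 3 5, Option 4 4, Option 5 7.

Option 1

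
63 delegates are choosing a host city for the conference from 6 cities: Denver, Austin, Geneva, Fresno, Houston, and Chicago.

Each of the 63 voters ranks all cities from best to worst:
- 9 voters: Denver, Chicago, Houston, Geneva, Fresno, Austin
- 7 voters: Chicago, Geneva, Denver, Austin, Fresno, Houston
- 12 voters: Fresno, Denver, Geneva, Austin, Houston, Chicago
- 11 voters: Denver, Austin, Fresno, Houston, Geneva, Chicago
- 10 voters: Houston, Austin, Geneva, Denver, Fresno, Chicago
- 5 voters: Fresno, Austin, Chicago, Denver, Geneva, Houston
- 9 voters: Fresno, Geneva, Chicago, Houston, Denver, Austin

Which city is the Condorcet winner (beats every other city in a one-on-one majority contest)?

Denver vs Austin: 48–15
Denver vs Geneva: 37–26
Denver vs Fresno: 37–26
Denver vs Houston: 44–19
Denver vs Chicago: 42–21
Denver beats every other city.

Denver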